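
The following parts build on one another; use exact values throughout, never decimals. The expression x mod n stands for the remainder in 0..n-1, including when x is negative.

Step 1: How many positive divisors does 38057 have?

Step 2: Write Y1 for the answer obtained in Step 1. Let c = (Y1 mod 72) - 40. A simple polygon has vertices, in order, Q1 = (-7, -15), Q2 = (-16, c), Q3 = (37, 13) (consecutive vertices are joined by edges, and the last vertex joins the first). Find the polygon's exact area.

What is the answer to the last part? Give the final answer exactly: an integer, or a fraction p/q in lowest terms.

Step 1: 38057 = 19 * 2003; number of divisors = (1+1) * (1+1) = 4; answer 4
Step 2: Y1 = 4; c = -36; cross terms: (-7*-36 - -16*-15)=12, (-16*13 - 37*-36)=1124, (37*-15 - -7*13)=-464; twice the area = |672| = 672; area = 336; answer 336

336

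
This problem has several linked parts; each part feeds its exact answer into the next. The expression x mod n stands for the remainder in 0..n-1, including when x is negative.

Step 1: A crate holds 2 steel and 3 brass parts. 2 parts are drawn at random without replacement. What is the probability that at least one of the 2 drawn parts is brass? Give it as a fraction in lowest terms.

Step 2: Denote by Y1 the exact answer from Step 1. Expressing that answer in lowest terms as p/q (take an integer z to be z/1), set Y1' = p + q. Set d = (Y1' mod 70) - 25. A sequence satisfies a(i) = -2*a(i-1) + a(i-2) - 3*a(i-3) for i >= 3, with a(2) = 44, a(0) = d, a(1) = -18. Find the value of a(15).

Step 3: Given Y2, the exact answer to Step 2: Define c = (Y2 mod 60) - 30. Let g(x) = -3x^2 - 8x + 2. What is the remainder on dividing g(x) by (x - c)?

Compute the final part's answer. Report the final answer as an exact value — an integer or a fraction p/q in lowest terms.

-126

Step 1: total draws C(5,2) = 10; complement C(2,2) = 1; favorable 10 - 1 = 9; P = 9/10; answer 9/10
Step 2: Y1 = 9/10; threaded value p + q = 19; d = -6; a(3) = -2*(44) + 1*(-18) - 3*(-6) = -88; iterating: a(3)=-88, a(4)=274, a(5)=-768, a(6)=2074, a(7)=-5738, a(8)=15854, a(9)=-43668, a(10)=120404, a(11)=-332038, a(12)=915484, a(13)=-2524218, a(14)=6960034, a(15)=-19190738; answer -19190738
Step 3: Y2 = -19190738; c = -8; remainder = value at the root: -3*(-8)^2 - 8*(-8)^1 + 2 = (-192) + (64) + (2) = -126; answer -126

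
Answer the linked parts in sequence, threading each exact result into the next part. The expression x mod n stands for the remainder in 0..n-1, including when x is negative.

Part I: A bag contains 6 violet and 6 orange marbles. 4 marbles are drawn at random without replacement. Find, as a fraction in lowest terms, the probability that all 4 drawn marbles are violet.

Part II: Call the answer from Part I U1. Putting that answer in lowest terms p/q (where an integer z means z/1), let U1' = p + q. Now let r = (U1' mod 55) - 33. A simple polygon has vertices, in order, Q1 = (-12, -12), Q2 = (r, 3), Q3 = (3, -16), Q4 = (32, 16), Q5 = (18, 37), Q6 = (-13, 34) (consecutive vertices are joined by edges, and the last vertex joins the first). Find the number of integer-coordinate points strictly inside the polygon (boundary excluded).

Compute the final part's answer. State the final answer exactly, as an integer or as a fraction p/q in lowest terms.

1527

Part I: total draws C(12,4) = 495; favorable C(6,4) = 15; P = 1/33; answer 1/33
Part II: U1 = 1/33; threaded value p + q = 34; r = 1; cross terms: (-12*3 - 1*-12)=-24, (1*-16 - 3*3)=-25, (3*16 - 32*-16)=560, (32*37 - 18*16)=896, (18*34 - -13*37)=1093, (-13*-12 - -12*34)=564; twice the area = |3064| = 3064; area = 1532; boundary points = 1 + 1 + 1 + 7 + 1 + 1 = 12; strictly interior points = area - boundary/2 + 1 = 1527; answer 1527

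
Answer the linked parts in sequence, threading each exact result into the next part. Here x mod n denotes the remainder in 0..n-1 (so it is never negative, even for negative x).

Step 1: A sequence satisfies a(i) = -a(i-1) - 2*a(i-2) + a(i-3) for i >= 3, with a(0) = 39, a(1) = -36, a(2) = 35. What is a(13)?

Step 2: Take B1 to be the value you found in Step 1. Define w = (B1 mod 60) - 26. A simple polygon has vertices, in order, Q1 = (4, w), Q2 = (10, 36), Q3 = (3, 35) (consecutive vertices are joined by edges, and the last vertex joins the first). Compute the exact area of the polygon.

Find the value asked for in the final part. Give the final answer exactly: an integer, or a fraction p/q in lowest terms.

Step 1: a(3) = -1*(35) - 2*(-36) + 1*(39) = 76; iterating: a(3)=76, a(4)=-182, a(5)=65, a(6)=375, a(7)=-687, a(8)=2, a(9)=1747, a(10)=-2438, a(11)=-1054, a(12)=7677, a(13)=-8007; answer -8007
Step 2: B1 = -8007; w = 7; cross terms: (4*36 - 10*7)=74, (10*35 - 3*36)=242, (3*7 - 4*35)=-119; twice the area = |197| = 197; area = 197/2; answer 197/2

197/2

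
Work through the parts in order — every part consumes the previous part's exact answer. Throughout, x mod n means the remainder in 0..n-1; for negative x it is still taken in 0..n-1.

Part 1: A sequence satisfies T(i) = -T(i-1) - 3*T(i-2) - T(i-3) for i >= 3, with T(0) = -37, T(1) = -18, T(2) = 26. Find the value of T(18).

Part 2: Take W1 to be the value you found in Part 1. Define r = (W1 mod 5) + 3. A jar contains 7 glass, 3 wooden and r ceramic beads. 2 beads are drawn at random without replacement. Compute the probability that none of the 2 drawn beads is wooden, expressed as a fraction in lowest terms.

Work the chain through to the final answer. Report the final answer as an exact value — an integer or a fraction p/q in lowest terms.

91/136

Part 1: T(3) = -1*(26) - 3*(-18) - 1*(-37) = 65; iterating: T(3)=65, T(4)=-125, T(5)=-96, T(6)=406, T(7)=7, T(8)=-1129, T(9)=702, T(10)=2678, T(11)=-3655, T(12)=-5081, T(13)=13368, T(14)=5530, T(15)=-40553, T(16)=10595, T(17)=105534, T(18)=-96766; answer -96766
Part 2: W1 = -96766; r = 7; total draws C(17,2) = 136; favorable C(14,2) = 91; P = 91/136; answer 91/136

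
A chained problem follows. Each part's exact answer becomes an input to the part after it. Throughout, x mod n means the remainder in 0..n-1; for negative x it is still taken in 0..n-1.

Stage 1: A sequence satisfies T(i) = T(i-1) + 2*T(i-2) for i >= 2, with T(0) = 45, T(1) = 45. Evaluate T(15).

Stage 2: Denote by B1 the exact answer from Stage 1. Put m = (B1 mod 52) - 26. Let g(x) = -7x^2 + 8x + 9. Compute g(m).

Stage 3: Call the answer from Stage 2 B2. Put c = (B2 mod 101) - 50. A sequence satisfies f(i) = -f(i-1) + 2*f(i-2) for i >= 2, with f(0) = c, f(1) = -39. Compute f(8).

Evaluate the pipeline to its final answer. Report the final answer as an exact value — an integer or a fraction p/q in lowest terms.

Stage 1: T(2) = 1*(45) + 2*(45) = 135; iterating: T(2)=135, T(3)=225, T(4)=495, T(5)=945, T(6)=1935, T(7)=3825, T(8)=7695, T(9)=15345, T(10)=30735, T(11)=61425, T(12)=122895, T(13)=245745, T(14)=491535, T(15)=983025; answer 983025
Stage 2: B1 = 983025; m = -9; -7*(-9)^2 + 8*(-9)^1 + 9 = (-567) + (-72) + (9) = -630; answer -630
Stage 3: B2 = -630; c = 27; f(2) = -1*(-39) + 2*(27) = 93; iterating: f(2)=93, f(3)=-171, f(4)=357, f(5)=-699, f(6)=1413, f(7)=-2811, f(8)=5637; answer 5637

5637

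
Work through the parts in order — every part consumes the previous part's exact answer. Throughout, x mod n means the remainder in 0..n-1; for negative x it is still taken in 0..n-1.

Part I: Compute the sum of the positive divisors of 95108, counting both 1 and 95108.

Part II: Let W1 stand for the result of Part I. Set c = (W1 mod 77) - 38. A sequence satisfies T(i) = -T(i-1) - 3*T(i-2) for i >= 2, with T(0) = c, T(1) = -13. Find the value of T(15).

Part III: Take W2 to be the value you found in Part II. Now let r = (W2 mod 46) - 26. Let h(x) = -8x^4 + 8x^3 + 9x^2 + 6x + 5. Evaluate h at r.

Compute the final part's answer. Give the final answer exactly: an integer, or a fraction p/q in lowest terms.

Part I: 95108 = 2^2 * 13 * 31 * 59; sigma = (1 + 2 + 4) * (1 + 13) * (1 + 31) * (1 + 59) = 7 * 14 * 32 * 60 = 188160; answer 188160
Part II: W1 = 188160; c = 11; T(2) = -1*(-13) - 3*(11) = -20; iterating: T(2)=-20, T(3)=59, T(4)=1, T(5)=-178, T(6)=175, T(7)=359, T(8)=-884, T(9)=-193, T(10)=2845, T(11)=-2266, T(12)=-6269, T(13)=13067, T(14)=5740, T(15)=-44941; answer -44941
Part III: W2 = -44941; r = -25; -8*(-25)^4 + 8*(-25)^3 + 9*(-25)^2 + 6*(-25)^1 + 5 = (-3125000) + (-125000) + (5625) + (-150) + (5) = -3244520; answer -3244520

-3244520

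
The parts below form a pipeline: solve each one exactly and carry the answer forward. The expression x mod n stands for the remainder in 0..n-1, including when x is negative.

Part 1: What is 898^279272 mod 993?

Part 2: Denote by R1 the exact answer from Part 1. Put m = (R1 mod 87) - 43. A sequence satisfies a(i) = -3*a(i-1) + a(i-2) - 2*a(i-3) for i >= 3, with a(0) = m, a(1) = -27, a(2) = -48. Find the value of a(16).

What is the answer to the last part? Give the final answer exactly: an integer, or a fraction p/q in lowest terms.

Part 1: squarings mod 993: 898^1=898, 898^2=88, 898^4=793, 898^8=280, 898^16=946, 898^32=223, 898^64=79, 898^128=283, 898^256=649, 898^512=169, 898^1024=757, 898^2048=88, 898^4096=793, 898^8192=280, 898^16384=946, 898^32768=223, 898^65536=79, 898^131072=283, 898^262144=649; 898^279272 = 898^8 * 898^32 * 898^64 * 898^128 * 898^512 * 898^16384 * 898^262144 = 751 (mod 993); answer 751
Part 2: R1 = 751; m = 12; a(3) = -3*(-48) + 1*(-27) - 2*(12) = 93; iterating: a(3)=93, a(4)=-273, a(5)=1008, a(6)=-3483, a(7)=12003, a(8)=-41508, a(9)=143493, a(10)=-495993, a(11)=1714488, a(12)=-5926443, a(13)=20485803, a(14)=-70812828, a(15)=244777173, a(16)=-846115953; answer -846115953

-846115953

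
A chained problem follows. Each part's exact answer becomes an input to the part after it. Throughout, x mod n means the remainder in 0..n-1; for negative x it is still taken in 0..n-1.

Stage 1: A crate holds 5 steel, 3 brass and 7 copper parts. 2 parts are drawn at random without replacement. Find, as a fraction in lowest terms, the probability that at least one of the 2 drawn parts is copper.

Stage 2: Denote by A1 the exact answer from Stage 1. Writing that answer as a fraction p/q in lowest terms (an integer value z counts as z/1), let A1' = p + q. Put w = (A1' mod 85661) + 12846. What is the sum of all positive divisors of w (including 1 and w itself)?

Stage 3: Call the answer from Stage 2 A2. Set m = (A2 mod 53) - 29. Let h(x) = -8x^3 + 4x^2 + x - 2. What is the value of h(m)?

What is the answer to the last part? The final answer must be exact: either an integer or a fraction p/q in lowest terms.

-1580

Stage 1: total draws C(15,2) = 105; complement C(8,2) = 28; favorable 105 - 28 = 77; P = 11/15; answer 11/15
Stage 2: A1 = 11/15; threaded value p + q = 26; w = 12872; 12872 = 2^3 * 1609; sigma = (1 + 2 + 4 + 8) * (1 + 1609) = 15 * 1610 = 24150; answer 24150
Stage 3: A2 = 24150; m = 6; -8*(6)^3 + 4*(6)^2 + 1*(6)^1 - 2 = (-1728) + (144) + (6) + (-2) = -1580; answer -1580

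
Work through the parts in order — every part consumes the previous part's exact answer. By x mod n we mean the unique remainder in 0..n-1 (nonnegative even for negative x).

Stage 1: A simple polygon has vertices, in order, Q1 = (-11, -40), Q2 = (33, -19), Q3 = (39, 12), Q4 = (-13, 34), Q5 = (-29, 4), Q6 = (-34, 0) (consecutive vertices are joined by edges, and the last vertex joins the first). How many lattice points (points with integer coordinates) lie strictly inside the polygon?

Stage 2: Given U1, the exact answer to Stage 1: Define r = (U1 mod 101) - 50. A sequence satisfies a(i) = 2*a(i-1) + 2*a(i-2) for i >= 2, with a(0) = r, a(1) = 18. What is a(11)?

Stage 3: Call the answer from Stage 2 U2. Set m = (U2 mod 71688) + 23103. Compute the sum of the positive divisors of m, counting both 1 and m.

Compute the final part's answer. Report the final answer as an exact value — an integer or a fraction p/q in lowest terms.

49560

Stage 1: cross terms: (-11*-19 - 33*-40)=1529, (33*12 - 39*-19)=1137, (39*34 - -13*12)=1482, (-13*4 - -29*34)=934, (-29*0 - -34*4)=136, (-34*-40 - -11*0)=1360; twice the area = |6578| = 6578; area = 3289; boundary points = 1 + 1 + 2 + 2 + 1 + 1 = 8; strictly interior points = area - boundary/2 + 1 = 3286; answer 3286
Stage 2: U1 = 3286; r = 4; a(2) = 2*(18) + 2*(4) = 44; iterating: a(2)=44, a(3)=124, a(4)=336, a(5)=920, a(6)=2512, a(7)=6864, a(8)=18752, a(9)=51232, a(10)=139968, a(11)=382400; answer 382400
Stage 3: U2 = 382400; m = 47063; 47063 = 19 * 2477; sigma = (1 + 19) * (1 + 2477) = 20 * 2478 = 49560; answer 49560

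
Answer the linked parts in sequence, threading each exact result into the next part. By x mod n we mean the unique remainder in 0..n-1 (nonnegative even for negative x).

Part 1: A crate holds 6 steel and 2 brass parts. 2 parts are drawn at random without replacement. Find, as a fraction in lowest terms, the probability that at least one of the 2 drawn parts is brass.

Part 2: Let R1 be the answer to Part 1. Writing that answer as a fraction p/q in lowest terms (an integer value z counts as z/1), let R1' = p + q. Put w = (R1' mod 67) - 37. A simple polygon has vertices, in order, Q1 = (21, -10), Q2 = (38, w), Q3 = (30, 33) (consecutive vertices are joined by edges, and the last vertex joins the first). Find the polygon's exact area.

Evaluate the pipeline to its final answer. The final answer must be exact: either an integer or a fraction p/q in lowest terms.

Part 1: total draws C(8,2) = 28; complement C(6,2) = 15; favorable 28 - 15 = 13; P = 13/28; answer 13/28
Part 2: R1 = 13/28; threaded value p + q = 41; w = 4; cross terms: (21*4 - 38*-10)=464, (38*33 - 30*4)=1134, (30*-10 - 21*33)=-993; twice the area = |605| = 605; area = 605/2; answer 605/2

605/2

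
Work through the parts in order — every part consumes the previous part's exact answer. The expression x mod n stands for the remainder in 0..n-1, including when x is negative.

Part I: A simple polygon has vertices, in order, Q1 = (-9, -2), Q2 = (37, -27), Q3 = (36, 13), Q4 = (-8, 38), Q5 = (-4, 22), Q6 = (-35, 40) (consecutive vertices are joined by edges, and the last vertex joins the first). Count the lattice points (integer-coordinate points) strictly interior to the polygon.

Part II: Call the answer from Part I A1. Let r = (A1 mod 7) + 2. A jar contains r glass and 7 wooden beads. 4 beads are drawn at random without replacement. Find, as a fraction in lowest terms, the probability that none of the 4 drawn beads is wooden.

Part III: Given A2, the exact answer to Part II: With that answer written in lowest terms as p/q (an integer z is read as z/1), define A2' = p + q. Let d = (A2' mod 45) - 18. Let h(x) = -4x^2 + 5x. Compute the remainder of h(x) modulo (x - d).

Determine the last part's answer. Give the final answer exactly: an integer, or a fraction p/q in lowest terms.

Part I: cross terms: (-9*-27 - 37*-2)=317, (37*13 - 36*-27)=1453, (36*38 - -8*13)=1472, (-8*22 - -4*38)=-24, (-4*40 - -35*22)=610, (-35*-2 - -9*40)=430; twice the area = |4258| = 4258; area = 2129; boundary points = 1 + 1 + 1 + 4 + 1 + 2 = 10; strictly interior points = area - boundary/2 + 1 = 2125; answer 2125
Part II: A1 = 2125; r = 6; total draws C(13,4) = 715; favorable C(6,4) = 15; P = 3/143; answer 3/143
Part III: A2 = 3/143; threaded value p + q = 146; d = -7; remainder = value at the root: -4*(-7)^2 + 5*(-7)^1 = (-196) + (-35) = -231; answer -231

-231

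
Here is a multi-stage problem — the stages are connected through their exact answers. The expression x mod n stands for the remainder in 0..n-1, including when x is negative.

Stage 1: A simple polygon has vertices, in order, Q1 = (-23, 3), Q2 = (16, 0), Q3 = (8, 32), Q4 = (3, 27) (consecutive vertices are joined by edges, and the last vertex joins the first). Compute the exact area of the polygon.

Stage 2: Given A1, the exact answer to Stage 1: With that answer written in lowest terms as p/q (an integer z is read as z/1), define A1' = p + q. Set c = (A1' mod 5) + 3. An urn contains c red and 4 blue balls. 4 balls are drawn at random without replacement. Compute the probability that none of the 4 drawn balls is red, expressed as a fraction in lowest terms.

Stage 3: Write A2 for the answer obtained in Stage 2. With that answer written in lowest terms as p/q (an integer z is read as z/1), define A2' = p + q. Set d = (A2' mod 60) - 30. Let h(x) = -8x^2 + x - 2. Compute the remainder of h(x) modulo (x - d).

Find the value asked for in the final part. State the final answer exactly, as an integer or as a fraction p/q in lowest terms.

-9

Stage 1: cross terms: (-23*0 - 16*3)=-48, (16*32 - 8*0)=512, (8*27 - 3*32)=120, (3*3 - -23*27)=630; twice the area = |1214| = 1214; area = 607; answer 607
Stage 2: A1 = 607; threaded value p + q = 608; c = 6; total draws C(10,4) = 210; favorable C(4,4) = 1; P = 1/210; answer 1/210
Stage 3: A2 = 1/210; threaded value p + q = 211; d = 1; remainder = value at the root: -8*(1)^2 + 1*(1)^1 - 2 = (-8) + (1) + (-2) = -9; answer -9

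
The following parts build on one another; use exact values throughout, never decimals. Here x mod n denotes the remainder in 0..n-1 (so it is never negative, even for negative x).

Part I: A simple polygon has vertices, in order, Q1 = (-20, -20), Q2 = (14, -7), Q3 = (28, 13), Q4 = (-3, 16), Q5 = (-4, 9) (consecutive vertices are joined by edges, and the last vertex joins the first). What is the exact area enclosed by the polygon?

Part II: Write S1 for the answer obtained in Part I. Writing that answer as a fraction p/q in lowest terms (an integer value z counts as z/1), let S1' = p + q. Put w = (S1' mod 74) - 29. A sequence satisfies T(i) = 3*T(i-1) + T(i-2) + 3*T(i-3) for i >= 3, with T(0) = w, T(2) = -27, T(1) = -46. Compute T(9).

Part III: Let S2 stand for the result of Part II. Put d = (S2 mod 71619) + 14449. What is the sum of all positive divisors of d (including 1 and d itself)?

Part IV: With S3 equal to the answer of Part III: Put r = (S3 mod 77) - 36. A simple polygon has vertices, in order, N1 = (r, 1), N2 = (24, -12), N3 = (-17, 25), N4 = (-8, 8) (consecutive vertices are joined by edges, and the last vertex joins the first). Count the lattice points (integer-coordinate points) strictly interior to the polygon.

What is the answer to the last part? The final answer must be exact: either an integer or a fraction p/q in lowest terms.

220

Part I: cross terms: (-20*-7 - 14*-20)=420, (14*13 - 28*-7)=378, (28*16 - -3*13)=487, (-3*9 - -4*16)=37, (-4*-20 - -20*9)=260; twice the area = |1582| = 1582; area = 791; answer 791
Part II: S1 = 791; threaded value p + q = 792; w = 23; T(3) = 3*(-27) + 1*(-46) + 3*(23) = -58; iterating: T(3)=-58, T(4)=-339, T(5)=-1156, T(6)=-3981, T(7)=-14116, T(8)=-49797, T(9)=-175450; answer -175450
Part III: S2 = -175450; d = 53856; 53856 = 2^5 * 3^2 * 11 * 17; sigma = (1 + 2 + 4 + 8 + 16 + 32) * (1 + 3 + 9) * (1 + 11) * (1 + 17) = 63 * 13 * 12 * 18 = 176904; answer 176904
Part IV: S3 = 176904; r = -1; cross terms: (-1*-12 - 24*1)=-12, (24*25 - -17*-12)=396, (-17*8 - -8*25)=64, (-8*1 - -1*8)=0; twice the area = |448| = 448; area = 224; boundary points = 1 + 1 + 1 + 7 = 10; strictly interior points = area - boundary/2 + 1 = 220; answer 220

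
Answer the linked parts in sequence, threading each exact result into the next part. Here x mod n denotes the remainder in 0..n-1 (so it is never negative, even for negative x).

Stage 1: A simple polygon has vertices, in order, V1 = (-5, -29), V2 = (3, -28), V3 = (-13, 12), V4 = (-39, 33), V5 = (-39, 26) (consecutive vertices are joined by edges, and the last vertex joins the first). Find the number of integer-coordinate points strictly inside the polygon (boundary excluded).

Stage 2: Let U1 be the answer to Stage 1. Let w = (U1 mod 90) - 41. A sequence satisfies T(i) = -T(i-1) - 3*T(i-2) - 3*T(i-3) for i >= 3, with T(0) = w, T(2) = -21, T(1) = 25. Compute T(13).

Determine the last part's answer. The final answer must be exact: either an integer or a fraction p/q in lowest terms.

-3615

Stage 1: cross terms: (-5*-28 - 3*-29)=227, (3*12 - -13*-28)=-328, (-13*33 - -39*12)=39, (-39*26 - -39*33)=273, (-39*-29 - -5*26)=1261; twice the area = |1472| = 1472; area = 736; boundary points = 1 + 8 + 1 + 7 + 1 = 18; strictly interior points = area - boundary/2 + 1 = 728; answer 728
Stage 2: U1 = 728; w = -33; T(3) = -1*(-21) - 3*(25) - 3*(-33) = 45; iterating: T(3)=45, T(4)=-57, T(5)=-15, T(6)=51, T(7)=165, T(8)=-273, T(9)=-375, T(10)=699, T(11)=1245, T(12)=-2217, T(13)=-3615; answer -3615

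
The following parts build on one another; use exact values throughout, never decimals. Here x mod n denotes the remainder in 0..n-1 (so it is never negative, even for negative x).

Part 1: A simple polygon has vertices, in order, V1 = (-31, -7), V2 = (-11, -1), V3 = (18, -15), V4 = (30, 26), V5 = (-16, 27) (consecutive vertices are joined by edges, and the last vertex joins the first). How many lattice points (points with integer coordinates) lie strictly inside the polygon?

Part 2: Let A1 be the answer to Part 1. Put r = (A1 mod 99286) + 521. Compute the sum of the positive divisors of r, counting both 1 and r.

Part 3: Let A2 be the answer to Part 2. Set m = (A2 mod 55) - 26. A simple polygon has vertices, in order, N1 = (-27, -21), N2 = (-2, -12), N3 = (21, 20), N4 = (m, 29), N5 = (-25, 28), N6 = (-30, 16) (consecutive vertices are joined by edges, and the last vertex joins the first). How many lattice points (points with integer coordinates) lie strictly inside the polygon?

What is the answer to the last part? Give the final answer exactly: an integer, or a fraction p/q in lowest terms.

Part 1: cross terms: (-31*-1 - -11*-7)=-46, (-11*-15 - 18*-1)=183, (18*26 - 30*-15)=918, (30*27 - -16*26)=1226, (-16*-7 - -31*27)=949; twice the area = |3230| = 3230; area = 1615; boundary points = 2 + 1 + 1 + 1 + 1 = 6; strictly interior points = area - boundary/2 + 1 = 1613; answer 1613
Part 2: A1 = 1613; r = 2134; 2134 = 2 * 11 * 97; sigma = (1 + 2) * (1 + 11) * (1 + 97) = 3 * 12 * 98 = 3528; answer 3528
Part 3: A2 = 3528; m = -18; cross terms: (-27*-12 - -2*-21)=282, (-2*20 - 21*-12)=212, (21*29 - -18*20)=969, (-18*28 - -25*29)=221, (-25*16 - -30*28)=440, (-30*-21 - -27*16)=1062; twice the area = |3186| = 3186; area = 1593; boundary points = 1 + 1 + 3 + 1 + 1 + 1 = 8; strictly interior points = area - boundary/2 + 1 = 1590; answer 1590

1590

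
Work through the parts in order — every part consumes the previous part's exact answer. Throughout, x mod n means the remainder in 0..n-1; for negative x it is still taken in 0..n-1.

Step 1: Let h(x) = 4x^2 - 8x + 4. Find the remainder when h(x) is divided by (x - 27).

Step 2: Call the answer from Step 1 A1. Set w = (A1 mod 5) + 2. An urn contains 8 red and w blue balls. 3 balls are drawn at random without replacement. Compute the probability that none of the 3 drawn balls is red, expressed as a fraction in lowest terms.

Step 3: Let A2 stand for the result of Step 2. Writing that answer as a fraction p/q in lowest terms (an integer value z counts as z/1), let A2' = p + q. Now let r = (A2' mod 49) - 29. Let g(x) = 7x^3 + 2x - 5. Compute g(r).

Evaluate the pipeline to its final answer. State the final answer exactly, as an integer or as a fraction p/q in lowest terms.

40855

Step 1: remainder = value at the root: 4*(27)^2 - 8*(27)^1 + 4 = (2916) + (-216) + (4) = 2704; answer 2704
Step 2: A1 = 2704; w = 6; total draws C(14,3) = 364; favorable C(6,3) = 20; P = 5/91; answer 5/91
Step 3: A2 = 5/91; threaded value p + q = 96; r = 18; 7*(18)^3 + 2*(18)^1 - 5 = (40824) + (36) + (-5) = 40855; answer 40855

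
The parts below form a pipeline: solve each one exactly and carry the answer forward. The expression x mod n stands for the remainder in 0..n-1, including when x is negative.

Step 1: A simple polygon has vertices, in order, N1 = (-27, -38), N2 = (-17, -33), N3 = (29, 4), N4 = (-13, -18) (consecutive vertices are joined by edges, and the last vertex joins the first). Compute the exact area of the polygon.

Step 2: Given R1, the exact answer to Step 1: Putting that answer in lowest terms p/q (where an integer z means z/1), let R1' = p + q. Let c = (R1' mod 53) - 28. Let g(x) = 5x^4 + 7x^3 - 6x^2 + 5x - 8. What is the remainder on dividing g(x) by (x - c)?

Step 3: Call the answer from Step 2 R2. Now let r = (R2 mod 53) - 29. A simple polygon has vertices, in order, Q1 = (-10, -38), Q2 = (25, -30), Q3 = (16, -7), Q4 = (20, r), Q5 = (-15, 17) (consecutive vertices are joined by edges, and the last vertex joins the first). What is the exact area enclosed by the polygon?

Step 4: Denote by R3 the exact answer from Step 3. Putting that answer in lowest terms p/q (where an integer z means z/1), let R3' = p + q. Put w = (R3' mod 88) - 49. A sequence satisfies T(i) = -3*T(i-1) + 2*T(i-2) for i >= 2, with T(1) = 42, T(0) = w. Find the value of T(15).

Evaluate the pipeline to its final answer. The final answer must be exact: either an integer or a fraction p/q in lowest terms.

1250578674

Step 1: cross terms: (-27*-33 - -17*-38)=245, (-17*4 - 29*-33)=889, (29*-18 - -13*4)=-470, (-13*-38 - -27*-18)=8; twice the area = |672| = 672; area = 336; answer 336
Step 2: R1 = 336; threaded value p + q = 337; c = -9; remainder = value at the root: 5*(-9)^4 + 7*(-9)^3 - 6*(-9)^2 + 5*(-9)^1 - 8 = (32805) + (-5103) + (-486) + (-45) + (-8) = 27163; answer 27163
Step 3: R2 = 27163; r = -2; cross terms: (-10*-30 - 25*-38)=1250, (25*-7 - 16*-30)=305, (16*-2 - 20*-7)=108, (20*17 - -15*-2)=310, (-15*-38 - -10*17)=740; twice the area = |2713| = 2713; area = 2713/2; answer 2713/2
Step 4: R3 = 2713/2; threaded value p + q = 2715; w = 26; T(2) = -3*(42) + 2*(26) = -74; iterating: T(2)=-74, T(3)=306, T(4)=-1066, T(5)=3810, T(6)=-13562, T(7)=48306, T(8)=-172042, T(9)=612738, T(10)=-2182298, T(11)=7772370, T(12)=-27681706, T(13)=98589858, T(14)=-351132986, T(15)=1250578674; answer 1250578674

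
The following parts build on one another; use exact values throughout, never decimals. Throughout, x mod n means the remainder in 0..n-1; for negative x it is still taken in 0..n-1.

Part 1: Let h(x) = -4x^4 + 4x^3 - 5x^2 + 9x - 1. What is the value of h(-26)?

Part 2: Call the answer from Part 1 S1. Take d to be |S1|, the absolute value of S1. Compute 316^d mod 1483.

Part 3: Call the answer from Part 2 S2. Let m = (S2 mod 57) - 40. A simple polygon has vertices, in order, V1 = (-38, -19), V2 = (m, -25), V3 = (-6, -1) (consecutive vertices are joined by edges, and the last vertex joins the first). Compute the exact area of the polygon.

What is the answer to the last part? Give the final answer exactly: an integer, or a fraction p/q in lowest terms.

Part 1: -4*(-26)^4 + 4*(-26)^3 - 5*(-26)^2 + 9*(-26)^1 - 1 = (-1827904) + (-70304) + (-3380) + (-234) + (-1) = -1901823; answer -1901823
Part 2: S1 = -1901823; d = 1901823; squarings mod 1483: 316^1=316, 316^2=495, 316^4=330, 316^8=641, 316^16=90, 316^32=685, 316^64=597, 316^128=489, 316^256=358, 316^512=626, 316^1024=364, 316^2048=509, 316^4096=1039, 316^8192=1380, 316^16384=228, 316^32768=79, 316^65536=309, 316^131072=569, 316^262144=467, 316^524288=88, 316^1048576=329; 316^1901823 = 316^1 * 316^2 * 316^4 * 316^8 * 316^16 * 316^32 * 316^64 * 316^128 * 316^1024 * 316^65536 * 316^262144 * 316^524288 * 316^1048576 = 505 (mod 1483); answer 505
Part 3: S2 = 505; m = 9; cross terms: (-38*-25 - 9*-19)=1121, (9*-1 - -6*-25)=-159, (-6*-19 - -38*-1)=76; twice the area = |1038| = 1038; area = 519; answer 519

519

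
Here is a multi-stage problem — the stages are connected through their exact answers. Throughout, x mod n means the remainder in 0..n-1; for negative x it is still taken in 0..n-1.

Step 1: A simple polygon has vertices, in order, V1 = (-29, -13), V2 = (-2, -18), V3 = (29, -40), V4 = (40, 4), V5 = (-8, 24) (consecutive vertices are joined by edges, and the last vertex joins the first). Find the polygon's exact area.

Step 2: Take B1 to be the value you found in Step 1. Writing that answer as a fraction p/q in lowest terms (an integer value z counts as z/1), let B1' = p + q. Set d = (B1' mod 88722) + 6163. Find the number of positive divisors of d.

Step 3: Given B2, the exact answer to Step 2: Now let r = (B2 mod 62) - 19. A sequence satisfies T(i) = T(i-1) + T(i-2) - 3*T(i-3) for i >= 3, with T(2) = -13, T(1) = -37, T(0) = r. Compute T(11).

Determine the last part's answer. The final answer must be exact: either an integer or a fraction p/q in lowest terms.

Step 1: cross terms: (-29*-18 - -2*-13)=496, (-2*-40 - 29*-18)=602, (29*4 - 40*-40)=1716, (40*24 - -8*4)=992, (-8*-13 - -29*24)=800; twice the area = |4606| = 4606; area = 2303; answer 2303
Step 2: B1 = 2303; threaded value p + q = 2304; d = 8467; 8467 is prime, so its only divisors are 1 and 8467; count = 2; answer 2
Step 3: B2 = 2; r = -17; T(3) = 1*(-13) + 1*(-37) - 3*(-17) = 1; iterating: T(3)=1, T(4)=99, T(5)=139, T(6)=235, T(7)=77, T(8)=-105, T(9)=-733, T(10)=-1069, T(11)=-1487; answer -1487

-1487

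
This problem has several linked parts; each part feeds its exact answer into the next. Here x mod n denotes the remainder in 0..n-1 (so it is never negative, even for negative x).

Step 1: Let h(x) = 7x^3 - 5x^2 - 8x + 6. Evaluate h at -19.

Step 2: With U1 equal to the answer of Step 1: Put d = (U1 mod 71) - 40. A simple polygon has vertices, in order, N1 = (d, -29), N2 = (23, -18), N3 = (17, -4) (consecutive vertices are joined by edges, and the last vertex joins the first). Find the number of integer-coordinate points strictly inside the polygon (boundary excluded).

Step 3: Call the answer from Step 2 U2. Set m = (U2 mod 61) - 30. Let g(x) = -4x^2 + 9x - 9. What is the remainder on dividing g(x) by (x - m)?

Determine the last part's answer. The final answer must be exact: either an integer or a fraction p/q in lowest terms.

Step 1: 7*(-19)^3 - 5*(-19)^2 - 8*(-19)^1 + 6 = (-48013) + (-1805) + (152) + (6) = -49660; answer -49660
Step 2: U1 = -49660; d = 0; cross terms: (0*-18 - 23*-29)=667, (23*-4 - 17*-18)=214, (17*-29 - 0*-4)=-493; twice the area = |388| = 388; area = 194; boundary points = 1 + 2 + 1 = 4; strictly interior points = area - boundary/2 + 1 = 193; answer 193
Step 3: U2 = 193; m = -20; remainder = value at the root: -4*(-20)^2 + 9*(-20)^1 - 9 = (-1600) + (-180) + (-9) = -1789; answer -1789

-1789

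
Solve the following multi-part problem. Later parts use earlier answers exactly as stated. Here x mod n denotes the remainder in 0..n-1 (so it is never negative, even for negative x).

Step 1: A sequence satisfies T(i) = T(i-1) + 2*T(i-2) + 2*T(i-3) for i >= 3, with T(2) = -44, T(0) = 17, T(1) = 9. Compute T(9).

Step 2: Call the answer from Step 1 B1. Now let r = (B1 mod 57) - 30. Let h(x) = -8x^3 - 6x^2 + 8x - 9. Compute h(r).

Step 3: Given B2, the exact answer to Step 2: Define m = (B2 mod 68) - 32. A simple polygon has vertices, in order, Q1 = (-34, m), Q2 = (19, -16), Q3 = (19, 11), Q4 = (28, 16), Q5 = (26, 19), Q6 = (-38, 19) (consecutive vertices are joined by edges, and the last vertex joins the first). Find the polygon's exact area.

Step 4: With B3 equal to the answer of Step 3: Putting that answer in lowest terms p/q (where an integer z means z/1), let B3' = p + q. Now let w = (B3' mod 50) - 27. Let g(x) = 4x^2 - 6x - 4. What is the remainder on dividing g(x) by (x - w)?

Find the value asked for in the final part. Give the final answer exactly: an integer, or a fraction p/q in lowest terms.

36

Step 1: T(3) = 1*(-44) + 2*(9) + 2*(17) = 8; iterating: T(3)=8, T(4)=-62, T(5)=-134, T(6)=-242, T(7)=-634, T(8)=-1386, T(9)=-3138; answer -3138
Step 2: B1 = -3138; r = 24; -8*(24)^3 - 6*(24)^2 + 8*(24)^1 - 9 = (-110592) + (-3456) + (192) + (-9) = -113865; answer -113865
Step 3: B2 = -113865; m = 3; cross terms: (-34*-16 - 19*3)=487, (19*11 - 19*-16)=513, (19*16 - 28*11)=-4, (28*19 - 26*16)=116, (26*19 - -38*19)=1216, (-38*3 - -34*19)=532; twice the area = |2860| = 2860; area = 1430; answer 1430
Step 4: B3 = 1430; threaded value p + q = 1431; w = 4; remainder = value at the root: 4*(4)^2 - 6*(4)^1 - 4 = (64) + (-24) + (-4) = 36; answer 36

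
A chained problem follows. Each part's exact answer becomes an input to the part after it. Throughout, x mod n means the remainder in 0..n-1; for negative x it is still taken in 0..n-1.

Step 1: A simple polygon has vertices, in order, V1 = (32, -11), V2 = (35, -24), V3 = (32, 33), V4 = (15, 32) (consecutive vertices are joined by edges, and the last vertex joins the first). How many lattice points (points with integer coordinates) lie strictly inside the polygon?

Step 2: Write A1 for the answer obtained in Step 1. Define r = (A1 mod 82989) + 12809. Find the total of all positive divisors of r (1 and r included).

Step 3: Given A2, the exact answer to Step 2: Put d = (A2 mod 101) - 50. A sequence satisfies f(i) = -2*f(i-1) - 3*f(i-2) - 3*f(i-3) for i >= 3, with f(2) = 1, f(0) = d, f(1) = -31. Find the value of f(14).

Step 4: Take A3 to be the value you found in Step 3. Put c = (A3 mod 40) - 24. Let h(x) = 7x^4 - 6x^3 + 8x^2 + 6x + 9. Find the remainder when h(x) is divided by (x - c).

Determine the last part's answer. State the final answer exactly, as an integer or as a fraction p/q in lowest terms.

Step 1: cross terms: (32*-24 - 35*-11)=-383, (35*33 - 32*-24)=1923, (32*32 - 15*33)=529, (15*-11 - 32*32)=-1189; twice the area = |880| = 880; area = 440; boundary points = 1 + 3 + 1 + 1 = 6; strictly interior points = area - boundary/2 + 1 = 438; answer 438
Step 2: A1 = 438; r = 13247; 13247 = 13 * 1019; sigma = (1 + 13) * (1 + 1019) = 14 * 1020 = 14280; answer 14280
Step 3: A2 = 14280; d = -11; f(3) = -2*(1) - 3*(-31) - 3*(-11) = 124; iterating: f(3)=124, f(4)=-158, f(5)=-59, f(6)=220, f(7)=211, f(8)=-905, f(9)=517, f(10)=1048, f(11)=-932, f(12)=-2831, f(13)=5314, f(14)=661; answer 661
Step 4: A3 = 661; c = -3; remainder = value at the root: 7*(-3)^4 - 6*(-3)^3 + 8*(-3)^2 + 6*(-3)^1 + 9 = (567) + (162) + (72) + (-18) + (9) = 792; answer 792

792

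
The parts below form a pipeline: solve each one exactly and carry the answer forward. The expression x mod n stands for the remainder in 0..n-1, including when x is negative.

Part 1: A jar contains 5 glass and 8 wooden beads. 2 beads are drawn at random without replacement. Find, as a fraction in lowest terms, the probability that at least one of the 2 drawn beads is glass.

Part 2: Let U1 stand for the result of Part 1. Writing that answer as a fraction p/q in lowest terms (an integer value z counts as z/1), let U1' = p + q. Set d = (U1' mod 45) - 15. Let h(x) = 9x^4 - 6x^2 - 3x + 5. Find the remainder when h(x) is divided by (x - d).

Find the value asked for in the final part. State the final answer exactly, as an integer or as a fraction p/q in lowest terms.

Part 1: total draws C(13,2) = 78; complement C(8,2) = 28; favorable 78 - 28 = 50; P = 25/39; answer 25/39
Part 2: U1 = 25/39; threaded value p + q = 64; d = 4; remainder = value at the root: 9*(4)^4 - 6*(4)^2 - 3*(4)^1 + 5 = (2304) + (-96) + (-12) + (5) = 2201; answer 2201

2201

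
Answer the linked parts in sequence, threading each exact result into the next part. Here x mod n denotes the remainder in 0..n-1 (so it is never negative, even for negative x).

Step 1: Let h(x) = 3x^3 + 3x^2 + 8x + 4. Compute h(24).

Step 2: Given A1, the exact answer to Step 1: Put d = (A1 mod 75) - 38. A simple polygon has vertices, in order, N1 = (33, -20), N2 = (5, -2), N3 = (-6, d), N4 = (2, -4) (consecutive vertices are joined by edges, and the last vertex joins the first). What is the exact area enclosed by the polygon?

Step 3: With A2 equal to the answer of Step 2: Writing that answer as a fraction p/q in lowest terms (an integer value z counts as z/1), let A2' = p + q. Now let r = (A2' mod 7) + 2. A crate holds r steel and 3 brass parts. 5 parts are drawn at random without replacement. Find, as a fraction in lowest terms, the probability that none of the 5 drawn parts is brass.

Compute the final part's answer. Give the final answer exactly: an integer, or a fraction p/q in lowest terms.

1/12

Step 1: 3*(24)^3 + 3*(24)^2 + 8*(24)^1 + 4 = (41472) + (1728) + (192) + (4) = 43396; answer 43396
Step 2: A1 = 43396; d = 8; cross terms: (33*-2 - 5*-20)=34, (5*8 - -6*-2)=28, (-6*-4 - 2*8)=8, (2*-20 - 33*-4)=92; twice the area = |162| = 162; area = 81; answer 81
Step 3: A2 = 81; threaded value p + q = 82; r = 7; total draws C(10,5) = 252; favorable C(7,5) = 21; P = 1/12; answer 1/12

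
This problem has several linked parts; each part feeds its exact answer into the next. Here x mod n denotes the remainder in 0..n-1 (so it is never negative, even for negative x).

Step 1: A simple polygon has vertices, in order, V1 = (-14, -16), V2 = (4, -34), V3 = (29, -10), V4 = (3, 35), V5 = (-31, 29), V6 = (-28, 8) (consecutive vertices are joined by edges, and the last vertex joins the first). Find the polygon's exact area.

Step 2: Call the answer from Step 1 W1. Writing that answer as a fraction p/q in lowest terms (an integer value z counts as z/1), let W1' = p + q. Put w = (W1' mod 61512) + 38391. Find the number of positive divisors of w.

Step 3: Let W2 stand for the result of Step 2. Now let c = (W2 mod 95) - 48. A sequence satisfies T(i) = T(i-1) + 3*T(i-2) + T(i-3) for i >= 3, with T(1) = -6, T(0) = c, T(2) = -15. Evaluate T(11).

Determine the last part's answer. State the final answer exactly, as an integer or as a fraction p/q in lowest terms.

-64581

Step 1: cross terms: (-14*-34 - 4*-16)=540, (4*-10 - 29*-34)=946, (29*35 - 3*-10)=1045, (3*29 - -31*35)=1172, (-31*8 - -28*29)=564, (-28*-16 - -14*8)=560; twice the area = |4827| = 4827; area = 4827/2; answer 4827/2
Step 2: W1 = 4827/2; threaded value p + q = 4829; w = 43220; 43220 = 2^2 * 5 * 2161; number of divisors = (2+1) * (1+1) * (1+1) = 12; answer 12
Step 3: W2 = 12; c = -36; T(3) = 1*(-15) + 3*(-6) + 1*(-36) = -69; iterating: T(3)=-69, T(4)=-120, T(5)=-342, T(6)=-771, T(7)=-1917, T(8)=-4572, T(9)=-11094, T(10)=-26727, T(11)=-64581; answer -64581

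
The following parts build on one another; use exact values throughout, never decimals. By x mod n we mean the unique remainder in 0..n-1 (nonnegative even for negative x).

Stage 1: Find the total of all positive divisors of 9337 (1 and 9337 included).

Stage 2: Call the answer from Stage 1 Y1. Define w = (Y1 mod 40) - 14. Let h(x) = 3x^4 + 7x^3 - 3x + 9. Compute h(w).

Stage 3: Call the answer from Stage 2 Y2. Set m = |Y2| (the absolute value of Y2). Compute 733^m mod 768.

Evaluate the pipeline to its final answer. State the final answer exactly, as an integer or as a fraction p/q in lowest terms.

589

Stage 1: 9337 is prime, so its only divisors are 1 and 9337; sigma = 1 + 9337 = 9338; answer 9338
Stage 2: Y1 = 9338; w = 4; 3*(4)^4 + 7*(4)^3 - 3*(4)^1 + 9 = (768) + (448) + (-12) + (9) = 1213; answer 1213
Stage 3: Y2 = 1213; m = 1213; squarings mod 768: 733^1=733, 733^2=457, 733^4=721, 733^8=673, 733^16=577, 733^32=385, 733^64=1, 733^128=1, 733^256=1, 733^512=1, 733^1024=1; 733^1213 = 733^1 * 733^4 * 733^8 * 733^16 * 733^32 * 733^128 * 733^1024 = 589 (mod 768); answer 589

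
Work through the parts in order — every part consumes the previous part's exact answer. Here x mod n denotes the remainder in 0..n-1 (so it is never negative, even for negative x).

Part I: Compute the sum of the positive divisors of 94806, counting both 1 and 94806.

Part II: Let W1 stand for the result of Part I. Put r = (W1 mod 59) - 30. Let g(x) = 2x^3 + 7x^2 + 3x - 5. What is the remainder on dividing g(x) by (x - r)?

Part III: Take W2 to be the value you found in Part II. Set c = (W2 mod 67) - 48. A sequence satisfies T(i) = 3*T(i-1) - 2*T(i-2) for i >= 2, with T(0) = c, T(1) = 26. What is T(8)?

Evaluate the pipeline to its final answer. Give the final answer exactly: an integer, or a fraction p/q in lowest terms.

Part I: 94806 = 2 * 3^2 * 23 * 229; sigma = (1 + 2) * (1 + 3 + 9) * (1 + 23) * (1 + 229) = 3 * 13 * 24 * 230 = 215280; answer 215280
Part II: W1 = 215280; r = 18; remainder = value at the root: 2*(18)^3 + 7*(18)^2 + 3*(18)^1 - 5 = (11664) + (2268) + (54) + (-5) = 13981; answer 13981
Part III: W2 = 13981; c = -3; T(2) = 3*(26) - 2*(-3) = 84; iterating: T(2)=84, T(3)=200, T(4)=432, T(5)=896, T(6)=1824, T(7)=3680, T(8)=7392; answer 7392

7392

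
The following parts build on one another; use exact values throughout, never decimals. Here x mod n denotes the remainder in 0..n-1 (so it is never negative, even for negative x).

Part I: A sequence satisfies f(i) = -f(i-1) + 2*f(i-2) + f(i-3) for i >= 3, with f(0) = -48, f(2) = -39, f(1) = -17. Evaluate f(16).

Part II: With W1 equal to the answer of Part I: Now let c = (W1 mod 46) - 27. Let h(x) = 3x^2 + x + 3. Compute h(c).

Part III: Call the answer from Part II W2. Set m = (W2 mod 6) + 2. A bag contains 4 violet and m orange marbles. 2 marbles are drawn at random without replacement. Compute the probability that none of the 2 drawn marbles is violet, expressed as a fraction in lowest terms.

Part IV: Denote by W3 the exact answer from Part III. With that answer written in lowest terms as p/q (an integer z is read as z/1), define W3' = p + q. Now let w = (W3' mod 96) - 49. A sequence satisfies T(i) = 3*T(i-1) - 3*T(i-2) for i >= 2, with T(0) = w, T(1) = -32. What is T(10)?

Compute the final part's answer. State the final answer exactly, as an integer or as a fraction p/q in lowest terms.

-4860

Part I: f(3) = -1*(-39) + 2*(-17) + 1*(-48) = -43; iterating: f(3)=-43, f(4)=-52, f(5)=-73, f(6)=-74, f(7)=-124, f(8)=-97, f(9)=-225, f(10)=-93, f(11)=-454, f(12)=43, f(13)=-1044, f(14)=676, f(15)=-2721, f(16)=3029; answer 3029
Part II: W1 = 3029; c = 12; 3*(12)^2 + 1*(12)^1 + 3 = (432) + (12) + (3) = 447; answer 447
Part III: W2 = 447; m = 5; total draws C(9,2) = 36; favorable C(5,2) = 10; P = 5/18; answer 5/18
Part IV: W3 = 5/18; threaded value p + q = 23; w = -26; T(2) = 3*(-32) - 3*(-26) = -18; iterating: T(2)=-18, T(3)=42, T(4)=180, T(5)=414, T(6)=702, T(7)=864, T(8)=486, T(9)=-1134, T(10)=-4860; answer -4860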